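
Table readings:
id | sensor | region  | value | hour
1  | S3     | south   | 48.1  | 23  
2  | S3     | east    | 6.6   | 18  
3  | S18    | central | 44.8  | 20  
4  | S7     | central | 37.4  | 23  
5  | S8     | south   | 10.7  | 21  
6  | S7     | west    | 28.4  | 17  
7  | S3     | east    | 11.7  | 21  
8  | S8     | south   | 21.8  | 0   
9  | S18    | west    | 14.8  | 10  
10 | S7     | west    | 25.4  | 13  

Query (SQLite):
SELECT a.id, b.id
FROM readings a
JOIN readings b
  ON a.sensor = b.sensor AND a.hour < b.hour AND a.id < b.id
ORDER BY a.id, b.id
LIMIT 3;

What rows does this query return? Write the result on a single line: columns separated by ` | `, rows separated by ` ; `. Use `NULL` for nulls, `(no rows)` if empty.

2 | 7

Pairs (a,b) with same sensor, a.hour < b.hour, a.id < b.id.
sensor groups: S18:{3,9} S3:{1,2,7} S7:{4,6,10} S8:{5,8}
Ordered by (a.id, b.id); first 3.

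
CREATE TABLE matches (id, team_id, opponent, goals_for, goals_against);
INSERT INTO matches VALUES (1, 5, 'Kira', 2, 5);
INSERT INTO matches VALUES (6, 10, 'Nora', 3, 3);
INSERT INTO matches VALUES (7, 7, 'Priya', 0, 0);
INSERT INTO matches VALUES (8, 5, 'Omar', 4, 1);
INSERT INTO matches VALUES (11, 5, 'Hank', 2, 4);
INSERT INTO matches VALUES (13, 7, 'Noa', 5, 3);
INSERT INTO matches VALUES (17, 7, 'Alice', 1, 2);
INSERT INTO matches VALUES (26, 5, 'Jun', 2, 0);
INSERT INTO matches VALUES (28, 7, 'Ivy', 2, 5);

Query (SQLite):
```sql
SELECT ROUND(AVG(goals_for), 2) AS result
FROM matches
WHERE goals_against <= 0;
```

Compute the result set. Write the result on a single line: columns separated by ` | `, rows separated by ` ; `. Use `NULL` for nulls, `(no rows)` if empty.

1

Rows where goals_against <= 0 → goals_for values: [0, 2].
AVG = 2 / 2 (rounded to 2 dp).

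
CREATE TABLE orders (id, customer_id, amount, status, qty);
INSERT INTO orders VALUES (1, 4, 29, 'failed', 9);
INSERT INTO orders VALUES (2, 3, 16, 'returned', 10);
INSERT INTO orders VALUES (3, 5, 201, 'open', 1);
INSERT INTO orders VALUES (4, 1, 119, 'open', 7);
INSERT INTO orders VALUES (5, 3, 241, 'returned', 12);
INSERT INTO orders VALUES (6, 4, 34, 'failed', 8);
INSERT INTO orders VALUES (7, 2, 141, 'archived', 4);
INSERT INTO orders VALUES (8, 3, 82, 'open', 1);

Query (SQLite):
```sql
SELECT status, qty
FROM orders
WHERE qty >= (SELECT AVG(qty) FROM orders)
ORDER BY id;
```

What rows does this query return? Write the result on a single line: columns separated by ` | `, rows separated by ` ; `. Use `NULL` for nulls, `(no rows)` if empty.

failed | 9 ; returned | 10 ; open | 7 ; returned | 12 ; failed | 8

Scalar subquery: AVG(qty) over all orders rows = 6.5.
Keep rows where qty >= that value.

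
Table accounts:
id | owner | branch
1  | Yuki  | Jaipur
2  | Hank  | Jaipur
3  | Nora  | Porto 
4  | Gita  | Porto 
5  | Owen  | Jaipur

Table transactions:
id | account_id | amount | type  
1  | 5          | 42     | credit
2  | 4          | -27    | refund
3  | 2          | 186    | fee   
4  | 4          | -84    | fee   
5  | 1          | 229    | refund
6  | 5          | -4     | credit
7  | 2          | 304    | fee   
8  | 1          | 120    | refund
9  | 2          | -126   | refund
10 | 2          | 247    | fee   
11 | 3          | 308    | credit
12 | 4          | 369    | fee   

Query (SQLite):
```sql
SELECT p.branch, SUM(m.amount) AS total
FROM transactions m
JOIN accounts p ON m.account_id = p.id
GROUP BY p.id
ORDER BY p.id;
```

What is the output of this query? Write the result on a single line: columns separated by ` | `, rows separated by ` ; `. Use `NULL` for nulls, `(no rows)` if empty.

Join each transactions row to its accounts via account_id.
Group joined rows by accounts.id; compute SUM(m.amount) per group.
  1: ids {5, 8} → SUM(m.amount)=349
  2: ids {3, 7, 9, 10} → SUM(m.amount)=611
  3: ids {11} → SUM(m.amount)=308
  4: ids {2, 4, 12} → SUM(m.amount)=258
  5: ids {1, 6} → SUM(m.amount)=38

Jaipur | 349 ; Jaipur | 611 ; Porto | 308 ; Porto | 258 ; Jaipur | 38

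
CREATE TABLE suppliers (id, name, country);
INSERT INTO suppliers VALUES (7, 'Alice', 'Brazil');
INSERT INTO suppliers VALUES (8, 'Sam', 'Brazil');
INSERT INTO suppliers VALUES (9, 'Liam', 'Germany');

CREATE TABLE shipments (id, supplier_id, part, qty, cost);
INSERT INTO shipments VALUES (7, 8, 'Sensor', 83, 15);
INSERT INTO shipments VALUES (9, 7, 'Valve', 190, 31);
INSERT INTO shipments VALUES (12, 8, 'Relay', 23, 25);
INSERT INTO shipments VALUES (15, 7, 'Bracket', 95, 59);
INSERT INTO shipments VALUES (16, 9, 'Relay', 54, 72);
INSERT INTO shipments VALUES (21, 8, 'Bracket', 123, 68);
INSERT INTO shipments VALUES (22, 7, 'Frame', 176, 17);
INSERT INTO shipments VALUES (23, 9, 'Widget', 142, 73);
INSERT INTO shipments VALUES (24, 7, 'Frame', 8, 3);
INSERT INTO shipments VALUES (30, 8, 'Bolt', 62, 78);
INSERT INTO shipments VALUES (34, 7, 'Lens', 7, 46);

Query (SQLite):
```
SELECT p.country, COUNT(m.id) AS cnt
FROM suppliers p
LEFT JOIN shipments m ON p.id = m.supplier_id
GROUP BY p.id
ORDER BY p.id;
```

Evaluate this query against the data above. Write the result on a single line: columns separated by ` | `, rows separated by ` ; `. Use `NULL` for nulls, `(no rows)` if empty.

LEFT JOIN keeps every suppliers row; unmatched ones get NULL for shipments columns.
Group by suppliers.id and compute COUNT(m.id). COUNT(col) of an all-NULL group is 0.
  7: ids {9, 15, 22, 24, 34} → COUNT(m.id)=5
  8: ids {7, 12, 21, 30} → COUNT(m.id)=4
  9: ids {16, 23} → COUNT(m.id)=2

Brazil | 5 ; Brazil | 4 ; Germany | 2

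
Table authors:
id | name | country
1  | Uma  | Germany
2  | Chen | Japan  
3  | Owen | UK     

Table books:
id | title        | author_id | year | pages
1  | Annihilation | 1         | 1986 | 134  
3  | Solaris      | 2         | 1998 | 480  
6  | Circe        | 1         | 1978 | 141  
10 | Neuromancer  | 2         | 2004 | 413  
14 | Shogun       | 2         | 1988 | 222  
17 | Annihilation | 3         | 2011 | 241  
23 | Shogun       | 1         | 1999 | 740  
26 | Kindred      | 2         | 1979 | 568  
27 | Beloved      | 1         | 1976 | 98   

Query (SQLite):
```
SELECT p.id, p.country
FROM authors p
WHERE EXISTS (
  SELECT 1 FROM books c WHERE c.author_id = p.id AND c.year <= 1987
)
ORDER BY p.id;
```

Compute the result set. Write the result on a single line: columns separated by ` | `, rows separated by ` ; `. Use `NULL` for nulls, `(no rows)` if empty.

For each authors row, check whether any books with matching author_id has year <= 1987.
Keep rows where that is true.

1 | Germany ; 2 | Japan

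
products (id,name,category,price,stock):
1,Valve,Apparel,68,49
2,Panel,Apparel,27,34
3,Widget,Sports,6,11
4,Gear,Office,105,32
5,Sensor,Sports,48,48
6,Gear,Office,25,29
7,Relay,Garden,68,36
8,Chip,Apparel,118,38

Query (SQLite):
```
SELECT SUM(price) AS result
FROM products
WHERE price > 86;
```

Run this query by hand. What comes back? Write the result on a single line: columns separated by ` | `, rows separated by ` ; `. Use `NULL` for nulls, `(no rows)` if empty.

Rows where price > 86 → price values: [105, 118].
SUM of non-NULL values = 223.

223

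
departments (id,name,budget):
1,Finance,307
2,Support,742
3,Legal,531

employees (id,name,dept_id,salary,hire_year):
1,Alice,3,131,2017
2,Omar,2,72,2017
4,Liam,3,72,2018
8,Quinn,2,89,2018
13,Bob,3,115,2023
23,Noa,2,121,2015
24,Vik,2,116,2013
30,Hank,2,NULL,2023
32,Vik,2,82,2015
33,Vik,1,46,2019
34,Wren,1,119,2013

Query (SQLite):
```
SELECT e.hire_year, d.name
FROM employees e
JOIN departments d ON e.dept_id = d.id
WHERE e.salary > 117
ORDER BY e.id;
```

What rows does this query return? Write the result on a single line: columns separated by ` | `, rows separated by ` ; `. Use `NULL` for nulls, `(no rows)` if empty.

2017 | Legal ; 2015 | Support ; 2013 | Finance

Each employees row matches the departments row where dept_id = departments.id.
Then keep rows with e.salary > 117.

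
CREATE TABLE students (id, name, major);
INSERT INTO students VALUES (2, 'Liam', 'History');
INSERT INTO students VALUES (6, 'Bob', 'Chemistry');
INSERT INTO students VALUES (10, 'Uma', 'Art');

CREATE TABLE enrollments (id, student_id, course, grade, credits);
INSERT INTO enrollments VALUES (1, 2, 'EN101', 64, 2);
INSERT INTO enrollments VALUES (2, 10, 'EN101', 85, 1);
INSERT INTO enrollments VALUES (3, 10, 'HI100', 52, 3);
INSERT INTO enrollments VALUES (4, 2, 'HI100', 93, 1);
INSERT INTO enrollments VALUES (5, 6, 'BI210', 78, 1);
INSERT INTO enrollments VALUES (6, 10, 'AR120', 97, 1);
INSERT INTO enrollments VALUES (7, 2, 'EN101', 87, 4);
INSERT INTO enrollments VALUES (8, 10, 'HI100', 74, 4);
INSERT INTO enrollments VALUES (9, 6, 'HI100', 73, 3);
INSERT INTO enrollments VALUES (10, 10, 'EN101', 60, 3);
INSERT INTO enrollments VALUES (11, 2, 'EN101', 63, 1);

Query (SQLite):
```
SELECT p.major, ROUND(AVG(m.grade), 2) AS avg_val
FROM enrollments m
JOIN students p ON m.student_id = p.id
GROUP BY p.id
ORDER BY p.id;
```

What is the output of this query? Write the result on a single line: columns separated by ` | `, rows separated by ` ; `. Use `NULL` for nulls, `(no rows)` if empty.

Join each enrollments row to its students via student_id.
Group joined rows by students.id; compute ROUND(AVG(m.grade), 2) per group.
  2: ids {1, 4, 7, 11} → ROUND(AVG(m.grade), 2)=76.75
  6: ids {5, 9} → ROUND(AVG(m.grade), 2)=75.5
  10: ids {2, 3, 6, 8, 10} → ROUND(AVG(m.grade), 2)=73.6

History | 76.75 ; Chemistry | 75.5 ; Art | 73.6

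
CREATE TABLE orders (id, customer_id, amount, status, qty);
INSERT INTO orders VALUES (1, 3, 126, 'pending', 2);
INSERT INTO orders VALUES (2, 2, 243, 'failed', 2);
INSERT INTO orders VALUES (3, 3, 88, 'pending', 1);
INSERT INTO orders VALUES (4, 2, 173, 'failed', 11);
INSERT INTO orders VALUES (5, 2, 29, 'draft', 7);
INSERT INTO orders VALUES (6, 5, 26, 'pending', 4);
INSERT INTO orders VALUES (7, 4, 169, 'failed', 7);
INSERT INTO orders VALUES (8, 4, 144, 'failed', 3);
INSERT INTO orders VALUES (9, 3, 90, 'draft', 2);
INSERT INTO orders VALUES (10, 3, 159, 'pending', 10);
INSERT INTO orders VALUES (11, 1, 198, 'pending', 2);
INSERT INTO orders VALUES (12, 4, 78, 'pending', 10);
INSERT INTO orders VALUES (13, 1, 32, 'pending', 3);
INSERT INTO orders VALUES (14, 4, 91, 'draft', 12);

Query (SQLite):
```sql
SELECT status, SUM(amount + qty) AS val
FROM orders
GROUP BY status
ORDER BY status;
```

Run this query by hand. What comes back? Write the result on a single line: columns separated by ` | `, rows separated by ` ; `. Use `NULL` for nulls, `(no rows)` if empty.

draft | 231 ; failed | 752 ; pending | 739

For each row compute amount + qty.
Group by status; take SUM of the expression per group.
  draft: ids {5, 9, 14} → SUM(amount + qty)=231
  failed: ids {2, 4, 7, 8} → SUM(amount + qty)=752
  pending: ids {1, 3, 6, 10, 11, 12, 13} → SUM(amount + qty)=739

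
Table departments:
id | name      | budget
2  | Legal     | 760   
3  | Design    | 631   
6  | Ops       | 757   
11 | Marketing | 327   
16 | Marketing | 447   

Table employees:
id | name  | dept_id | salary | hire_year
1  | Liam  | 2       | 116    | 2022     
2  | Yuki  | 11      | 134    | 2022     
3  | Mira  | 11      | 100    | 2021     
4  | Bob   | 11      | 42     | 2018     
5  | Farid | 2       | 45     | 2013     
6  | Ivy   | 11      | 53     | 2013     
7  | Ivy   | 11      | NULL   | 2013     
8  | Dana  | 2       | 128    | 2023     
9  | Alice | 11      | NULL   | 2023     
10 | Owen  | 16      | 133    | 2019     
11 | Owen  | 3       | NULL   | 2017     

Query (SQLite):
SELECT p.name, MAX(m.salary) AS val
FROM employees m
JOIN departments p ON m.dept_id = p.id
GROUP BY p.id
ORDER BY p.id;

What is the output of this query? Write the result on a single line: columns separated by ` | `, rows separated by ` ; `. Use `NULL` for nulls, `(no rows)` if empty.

Join each employees row to its departments via dept_id.
Group joined rows by departments.id; compute MAX(m.salary) per group.
  2: ids {1, 5, 8} → MAX(m.salary)=128
  3: ids {11} → MAX(m.salary)=NULL
  11: ids {2, 3, 4, 6, 7, 9} → MAX(m.salary)=134
  16: ids {10} → MAX(m.salary)=133

Legal | 128 ; Design | NULL ; Marketing | 134 ; Marketing | 133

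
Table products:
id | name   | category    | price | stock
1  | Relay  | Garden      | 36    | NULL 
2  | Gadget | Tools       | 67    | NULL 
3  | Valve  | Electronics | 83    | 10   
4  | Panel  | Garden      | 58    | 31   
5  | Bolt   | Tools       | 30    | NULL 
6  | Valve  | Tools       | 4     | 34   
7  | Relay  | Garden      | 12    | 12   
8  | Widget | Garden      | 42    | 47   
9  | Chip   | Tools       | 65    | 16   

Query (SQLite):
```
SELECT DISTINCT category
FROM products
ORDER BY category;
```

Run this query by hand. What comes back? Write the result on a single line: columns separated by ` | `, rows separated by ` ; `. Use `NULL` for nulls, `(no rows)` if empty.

Collect distinct category values from products.

Electronics ; Garden ; Tools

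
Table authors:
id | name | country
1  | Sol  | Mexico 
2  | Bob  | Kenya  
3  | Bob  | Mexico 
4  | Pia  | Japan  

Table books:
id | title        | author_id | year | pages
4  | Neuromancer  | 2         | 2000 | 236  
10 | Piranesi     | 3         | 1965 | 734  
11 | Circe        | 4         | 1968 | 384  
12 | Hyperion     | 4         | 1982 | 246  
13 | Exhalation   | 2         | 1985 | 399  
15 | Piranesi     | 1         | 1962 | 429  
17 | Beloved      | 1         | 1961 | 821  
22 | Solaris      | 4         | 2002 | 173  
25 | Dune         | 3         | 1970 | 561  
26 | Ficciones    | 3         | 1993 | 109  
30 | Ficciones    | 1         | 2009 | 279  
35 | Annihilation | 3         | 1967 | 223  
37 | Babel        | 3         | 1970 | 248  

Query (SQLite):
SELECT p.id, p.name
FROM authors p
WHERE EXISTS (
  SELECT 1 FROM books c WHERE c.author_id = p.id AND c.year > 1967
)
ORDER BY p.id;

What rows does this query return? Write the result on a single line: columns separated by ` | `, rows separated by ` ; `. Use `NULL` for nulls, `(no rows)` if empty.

1 | Sol ; 2 | Bob ; 3 | Bob ; 4 | Pia

For each authors row, check whether any books with matching author_id has year > 1967.
Keep rows where that is true.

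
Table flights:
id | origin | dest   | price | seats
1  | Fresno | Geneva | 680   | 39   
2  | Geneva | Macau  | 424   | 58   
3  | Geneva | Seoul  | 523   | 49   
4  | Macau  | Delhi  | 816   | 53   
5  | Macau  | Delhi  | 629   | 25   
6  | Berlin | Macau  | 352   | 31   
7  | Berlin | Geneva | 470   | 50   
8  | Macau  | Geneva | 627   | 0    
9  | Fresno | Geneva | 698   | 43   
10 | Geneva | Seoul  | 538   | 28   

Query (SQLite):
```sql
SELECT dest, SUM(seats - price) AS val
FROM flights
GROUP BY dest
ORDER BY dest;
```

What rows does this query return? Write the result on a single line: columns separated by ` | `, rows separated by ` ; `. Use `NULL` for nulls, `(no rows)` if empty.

Delhi | -1367 ; Geneva | -2343 ; Macau | -687 ; Seoul | -984

For each row compute seats - price.
Group by dest; take SUM of the expression per group.
  Delhi: ids {4, 5} → SUM(seats - price)=-1367
  Geneva: ids {1, 7, 8, 9} → SUM(seats - price)=-2343
  Macau: ids {2, 6} → SUM(seats - price)=-687
  Seoul: ids {3, 10} → SUM(seats - price)=-984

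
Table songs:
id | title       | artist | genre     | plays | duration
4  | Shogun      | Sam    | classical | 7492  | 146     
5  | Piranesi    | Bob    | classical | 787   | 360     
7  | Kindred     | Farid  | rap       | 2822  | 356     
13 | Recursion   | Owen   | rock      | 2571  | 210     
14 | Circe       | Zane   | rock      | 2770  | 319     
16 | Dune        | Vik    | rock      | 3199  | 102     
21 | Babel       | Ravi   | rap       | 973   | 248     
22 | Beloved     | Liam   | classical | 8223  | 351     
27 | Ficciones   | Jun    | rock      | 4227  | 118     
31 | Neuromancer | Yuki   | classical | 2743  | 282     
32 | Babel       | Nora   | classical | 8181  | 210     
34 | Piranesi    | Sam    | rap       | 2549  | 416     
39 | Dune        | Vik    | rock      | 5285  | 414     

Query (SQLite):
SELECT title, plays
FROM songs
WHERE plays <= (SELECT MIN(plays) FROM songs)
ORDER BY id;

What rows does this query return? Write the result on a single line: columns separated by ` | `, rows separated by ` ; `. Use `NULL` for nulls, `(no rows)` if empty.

Scalar subquery: MIN(plays) over all songs rows = 787.
Keep rows where plays <= that value.

Piranesi | 787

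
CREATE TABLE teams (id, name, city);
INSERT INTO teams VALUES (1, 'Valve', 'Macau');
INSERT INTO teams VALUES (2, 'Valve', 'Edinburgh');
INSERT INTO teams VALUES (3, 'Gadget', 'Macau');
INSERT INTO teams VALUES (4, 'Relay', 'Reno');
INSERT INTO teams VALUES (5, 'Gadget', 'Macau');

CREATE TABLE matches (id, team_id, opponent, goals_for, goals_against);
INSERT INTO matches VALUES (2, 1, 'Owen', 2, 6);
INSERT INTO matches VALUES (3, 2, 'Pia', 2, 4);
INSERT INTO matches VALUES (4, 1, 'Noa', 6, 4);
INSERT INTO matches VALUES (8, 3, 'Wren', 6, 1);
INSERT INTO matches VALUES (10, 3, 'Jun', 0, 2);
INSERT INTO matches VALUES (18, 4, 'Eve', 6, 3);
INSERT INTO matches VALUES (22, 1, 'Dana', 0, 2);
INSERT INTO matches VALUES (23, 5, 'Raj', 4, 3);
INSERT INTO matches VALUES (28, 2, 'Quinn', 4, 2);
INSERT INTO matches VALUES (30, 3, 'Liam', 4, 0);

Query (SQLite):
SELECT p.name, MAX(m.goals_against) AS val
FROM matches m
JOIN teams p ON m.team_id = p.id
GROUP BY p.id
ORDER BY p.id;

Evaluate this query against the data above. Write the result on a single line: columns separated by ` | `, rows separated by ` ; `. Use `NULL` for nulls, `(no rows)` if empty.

Join each matches row to its teams via team_id.
Group joined rows by teams.id; compute MAX(m.goals_against) per group.
  1: ids {2, 4, 22} → MAX(m.goals_against)=6
  2: ids {3, 28} → MAX(m.goals_against)=4
  3: ids {8, 10, 30} → MAX(m.goals_against)=2
  4: ids {18} → MAX(m.goals_against)=3
  5: ids {23} → MAX(m.goals_against)=3

Valve | 6 ; Valve | 4 ; Gadget | 2 ; Relay | 3 ; Gadget | 3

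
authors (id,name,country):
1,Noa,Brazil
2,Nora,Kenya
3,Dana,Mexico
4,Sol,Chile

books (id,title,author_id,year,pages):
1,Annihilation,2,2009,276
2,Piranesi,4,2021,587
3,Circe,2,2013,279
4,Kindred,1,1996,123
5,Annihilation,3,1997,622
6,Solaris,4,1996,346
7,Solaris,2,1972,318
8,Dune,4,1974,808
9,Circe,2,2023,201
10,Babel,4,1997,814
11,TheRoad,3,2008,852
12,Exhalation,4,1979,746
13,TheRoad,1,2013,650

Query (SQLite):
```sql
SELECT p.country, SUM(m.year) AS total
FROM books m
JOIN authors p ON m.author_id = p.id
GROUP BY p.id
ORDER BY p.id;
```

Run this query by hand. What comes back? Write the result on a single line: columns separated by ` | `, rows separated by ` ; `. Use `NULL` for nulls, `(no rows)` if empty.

Join each books row to its authors via author_id.
Group joined rows by authors.id; compute SUM(m.year) per group.
  1: ids {4, 13} → SUM(m.year)=4009
  2: ids {1, 3, 7, 9} → SUM(m.year)=8017
  3: ids {5, 11} → SUM(m.year)=4005
  4: ids {2, 6, 8, 10, 12} → SUM(m.year)=9967

Brazil | 4009 ; Kenya | 8017 ; Mexico | 4005 ; Chile | 9967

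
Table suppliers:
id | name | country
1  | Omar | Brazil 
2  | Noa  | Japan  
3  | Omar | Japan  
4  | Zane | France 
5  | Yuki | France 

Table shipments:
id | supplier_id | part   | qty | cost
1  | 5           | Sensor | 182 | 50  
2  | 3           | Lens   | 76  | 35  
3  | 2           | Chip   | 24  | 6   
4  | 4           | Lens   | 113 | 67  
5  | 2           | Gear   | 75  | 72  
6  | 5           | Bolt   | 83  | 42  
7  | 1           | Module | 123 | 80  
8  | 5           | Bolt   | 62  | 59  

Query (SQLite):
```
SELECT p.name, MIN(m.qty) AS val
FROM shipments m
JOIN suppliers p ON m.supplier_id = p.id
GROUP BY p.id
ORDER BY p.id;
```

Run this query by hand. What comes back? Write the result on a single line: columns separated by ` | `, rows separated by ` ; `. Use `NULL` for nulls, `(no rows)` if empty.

Join each shipments row to its suppliers via supplier_id.
Group joined rows by suppliers.id; compute MIN(m.qty) per group.
  1: ids {7} → MIN(m.qty)=123
  2: ids {3, 5} → MIN(m.qty)=24
  3: ids {2} → MIN(m.qty)=76
  4: ids {4} → MIN(m.qty)=113
  5: ids {1, 6, 8} → MIN(m.qty)=62

Omar | 123 ; Noa | 24 ; Omar | 76 ; Zane | 113 ; Yuki | 62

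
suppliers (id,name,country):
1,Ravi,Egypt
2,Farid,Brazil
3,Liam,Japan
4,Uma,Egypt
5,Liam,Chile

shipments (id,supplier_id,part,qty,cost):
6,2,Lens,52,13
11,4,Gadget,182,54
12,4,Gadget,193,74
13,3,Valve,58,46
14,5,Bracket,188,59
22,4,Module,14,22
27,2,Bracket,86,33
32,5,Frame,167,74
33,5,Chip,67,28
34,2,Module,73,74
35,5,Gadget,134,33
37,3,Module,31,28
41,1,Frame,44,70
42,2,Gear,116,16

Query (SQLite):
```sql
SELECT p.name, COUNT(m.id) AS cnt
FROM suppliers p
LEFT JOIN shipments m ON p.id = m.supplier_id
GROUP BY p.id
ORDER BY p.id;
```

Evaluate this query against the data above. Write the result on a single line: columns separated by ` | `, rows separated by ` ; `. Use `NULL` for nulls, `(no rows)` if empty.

Ravi | 1 ; Farid | 4 ; Liam | 2 ; Uma | 3 ; Liam | 4

LEFT JOIN keeps every suppliers row; unmatched ones get NULL for shipments columns.
Group by suppliers.id and compute COUNT(m.id). COUNT(col) of an all-NULL group is 0.
  1: ids {41} → COUNT(m.id)=1
  2: ids {6, 27, 34, 42} → COUNT(m.id)=4
  3: ids {13, 37} → COUNT(m.id)=2
  4: ids {11, 12, 22} → COUNT(m.id)=3
  5: ids {14, 32, 33, 35} → COUNT(m.id)=4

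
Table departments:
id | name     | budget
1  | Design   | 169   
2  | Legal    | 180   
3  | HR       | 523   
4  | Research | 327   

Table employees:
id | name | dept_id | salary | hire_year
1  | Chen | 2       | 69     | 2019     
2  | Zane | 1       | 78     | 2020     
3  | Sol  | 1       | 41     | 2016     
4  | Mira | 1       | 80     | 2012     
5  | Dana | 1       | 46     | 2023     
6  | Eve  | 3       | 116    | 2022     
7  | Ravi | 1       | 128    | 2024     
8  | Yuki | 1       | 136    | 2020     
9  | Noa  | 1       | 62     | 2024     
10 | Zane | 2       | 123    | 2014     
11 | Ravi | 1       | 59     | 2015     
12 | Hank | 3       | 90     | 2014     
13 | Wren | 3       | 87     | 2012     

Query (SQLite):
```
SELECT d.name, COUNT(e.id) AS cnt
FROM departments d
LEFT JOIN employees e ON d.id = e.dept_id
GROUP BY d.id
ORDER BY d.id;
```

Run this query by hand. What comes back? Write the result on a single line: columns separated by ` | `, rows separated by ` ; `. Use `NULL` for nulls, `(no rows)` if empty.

Design | 8 ; Legal | 2 ; HR | 3 ; Research | 0

LEFT JOIN keeps every departments row; unmatched ones get NULL for employees columns.
Group by departments.id and compute COUNT(e.id). COUNT(col) of an all-NULL group is 0.
  1: ids {2, 3, 4, 5, 7, 8, 9, 11} → COUNT(e.id)=8
  2: ids {1, 10} → COUNT(e.id)=2
  3: ids {6, 12, 13} → COUNT(e.id)=3
  4: ids {—} → COUNT(e.id)=0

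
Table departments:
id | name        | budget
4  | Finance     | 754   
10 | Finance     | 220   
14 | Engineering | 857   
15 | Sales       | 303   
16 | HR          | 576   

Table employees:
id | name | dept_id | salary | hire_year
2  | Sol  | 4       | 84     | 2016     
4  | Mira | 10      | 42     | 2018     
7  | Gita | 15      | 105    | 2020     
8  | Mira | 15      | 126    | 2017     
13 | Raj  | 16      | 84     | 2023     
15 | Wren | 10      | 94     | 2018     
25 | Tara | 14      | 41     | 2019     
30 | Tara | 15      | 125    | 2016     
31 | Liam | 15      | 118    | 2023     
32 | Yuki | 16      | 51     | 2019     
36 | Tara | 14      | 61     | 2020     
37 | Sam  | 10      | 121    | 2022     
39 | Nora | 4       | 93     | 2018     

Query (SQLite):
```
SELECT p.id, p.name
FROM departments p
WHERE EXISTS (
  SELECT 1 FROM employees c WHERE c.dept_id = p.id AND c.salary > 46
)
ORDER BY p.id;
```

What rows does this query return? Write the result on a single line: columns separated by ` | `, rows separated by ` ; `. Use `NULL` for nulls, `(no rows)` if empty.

For each departments row, check whether any employees with matching dept_id has salary > 46.
Keep rows where that is true.

4 | Finance ; 10 | Finance ; 14 | Engineering ; 15 | Sales ; 16 | HR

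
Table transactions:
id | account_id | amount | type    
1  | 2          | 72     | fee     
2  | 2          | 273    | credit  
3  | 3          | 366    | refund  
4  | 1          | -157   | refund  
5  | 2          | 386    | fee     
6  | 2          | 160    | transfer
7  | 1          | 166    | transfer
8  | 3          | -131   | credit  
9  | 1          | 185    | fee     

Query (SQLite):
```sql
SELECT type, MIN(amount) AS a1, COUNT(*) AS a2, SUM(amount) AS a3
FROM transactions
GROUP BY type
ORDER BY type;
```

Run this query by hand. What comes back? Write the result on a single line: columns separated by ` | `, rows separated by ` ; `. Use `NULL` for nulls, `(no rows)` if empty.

Group transactions by type.
Per group compute: MIN(amount), COUNT(*), SUM(amount).
  credit: ids {2, 8} → MIN(amount)=-131, COUNT(*)=2, SUM(amount)=142
  fee: ids {1, 5, 9} → MIN(amount)=72, COUNT(*)=3, SUM(amount)=643
  refund: ids {3, 4} → MIN(amount)=-157, COUNT(*)=2, SUM(amount)=209
  transfer: ids {6, 7} → MIN(amount)=160, COUNT(*)=2, SUM(amount)=326

credit | -131 | 2 | 142 ; fee | 72 | 3 | 643 ; refund | -157 | 2 | 209 ; transfer | 160 | 2 | 326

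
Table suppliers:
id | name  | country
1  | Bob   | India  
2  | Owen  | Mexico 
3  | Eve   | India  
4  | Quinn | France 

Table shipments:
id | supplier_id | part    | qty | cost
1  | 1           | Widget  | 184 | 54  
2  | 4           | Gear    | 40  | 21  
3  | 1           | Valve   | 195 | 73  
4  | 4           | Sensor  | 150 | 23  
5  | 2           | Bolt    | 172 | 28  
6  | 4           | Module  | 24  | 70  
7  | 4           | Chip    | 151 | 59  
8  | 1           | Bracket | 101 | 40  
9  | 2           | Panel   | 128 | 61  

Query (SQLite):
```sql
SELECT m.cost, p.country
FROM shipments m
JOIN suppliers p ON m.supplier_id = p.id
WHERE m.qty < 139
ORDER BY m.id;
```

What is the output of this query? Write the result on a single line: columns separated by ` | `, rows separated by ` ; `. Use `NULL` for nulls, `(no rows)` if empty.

Each shipments row matches the suppliers row where supplier_id = suppliers.id.
Then keep rows with m.qty < 139.

21 | France ; 70 | France ; 40 | India ; 61 | Mexico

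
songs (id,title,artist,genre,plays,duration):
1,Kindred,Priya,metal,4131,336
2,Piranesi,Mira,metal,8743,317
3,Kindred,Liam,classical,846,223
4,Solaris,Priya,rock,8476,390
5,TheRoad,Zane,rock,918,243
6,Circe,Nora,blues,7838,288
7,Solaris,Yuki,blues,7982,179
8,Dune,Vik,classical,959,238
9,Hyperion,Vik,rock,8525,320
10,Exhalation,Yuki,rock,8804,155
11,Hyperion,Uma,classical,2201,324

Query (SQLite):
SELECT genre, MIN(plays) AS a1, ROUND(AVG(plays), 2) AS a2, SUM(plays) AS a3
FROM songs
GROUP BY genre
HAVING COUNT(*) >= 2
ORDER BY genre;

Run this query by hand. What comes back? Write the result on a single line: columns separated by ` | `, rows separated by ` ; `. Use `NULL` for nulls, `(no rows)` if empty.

blues | 7838 | 7910 | 15820 ; classical | 846 | 1335.33 | 4006 ; metal | 4131 | 6437 | 12874 ; rock | 918 | 6680.75 | 26723

Group songs by genre.
Per group compute: MIN(plays), ROUND(AVG(plays), 2), SUM(plays).
HAVING: drop groups with fewer than 2 rows.
  blues: ids {6, 7} → MIN(plays)=7838, ROUND(AVG(plays), 2)=7910, SUM(plays)=15820
  classical: ids {3, 8, 11} → MIN(plays)=846, ROUND(AVG(plays), 2)=1335.33, SUM(plays)=4006
  metal: ids {1, 2} → MIN(plays)=4131, ROUND(AVG(plays), 2)=6437, SUM(plays)=12874
  rock: ids {4, 5, 9, 10} → MIN(plays)=918, ROUND(AVG(plays), 2)=6680.75, SUM(plays)=26723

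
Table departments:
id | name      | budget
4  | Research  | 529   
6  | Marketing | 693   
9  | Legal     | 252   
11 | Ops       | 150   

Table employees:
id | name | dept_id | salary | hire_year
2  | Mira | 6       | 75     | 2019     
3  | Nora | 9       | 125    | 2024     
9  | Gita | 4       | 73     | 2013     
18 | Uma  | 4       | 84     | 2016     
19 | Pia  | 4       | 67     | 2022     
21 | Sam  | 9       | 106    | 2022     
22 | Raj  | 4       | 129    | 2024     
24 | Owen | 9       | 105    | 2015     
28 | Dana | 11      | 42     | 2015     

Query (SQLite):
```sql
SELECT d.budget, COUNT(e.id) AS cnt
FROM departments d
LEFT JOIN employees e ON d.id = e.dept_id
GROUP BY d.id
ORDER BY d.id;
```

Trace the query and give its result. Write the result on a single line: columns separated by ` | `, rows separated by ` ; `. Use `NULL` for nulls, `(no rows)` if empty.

529 | 4 ; 693 | 1 ; 252 | 3 ; 150 | 1

LEFT JOIN keeps every departments row; unmatched ones get NULL for employees columns.
Group by departments.id and compute COUNT(e.id). COUNT(col) of an all-NULL group is 0.
  4: ids {9, 18, 19, 22} → COUNT(e.id)=4
  6: ids {2} → COUNT(e.id)=1
  9: ids {3, 21, 24} → COUNT(e.id)=3
  11: ids {28} → COUNT(e.id)=1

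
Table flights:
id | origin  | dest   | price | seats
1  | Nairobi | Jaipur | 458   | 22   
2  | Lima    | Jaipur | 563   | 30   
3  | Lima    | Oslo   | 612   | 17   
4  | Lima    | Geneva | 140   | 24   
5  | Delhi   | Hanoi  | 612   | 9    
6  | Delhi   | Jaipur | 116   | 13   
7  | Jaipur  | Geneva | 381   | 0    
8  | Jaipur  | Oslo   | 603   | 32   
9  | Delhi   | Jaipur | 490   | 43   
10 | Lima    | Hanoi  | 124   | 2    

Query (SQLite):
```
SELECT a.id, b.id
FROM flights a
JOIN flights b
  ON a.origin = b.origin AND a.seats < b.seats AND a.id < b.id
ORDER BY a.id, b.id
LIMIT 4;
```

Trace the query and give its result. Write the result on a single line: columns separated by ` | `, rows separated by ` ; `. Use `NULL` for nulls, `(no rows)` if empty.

Pairs (a,b) with same origin, a.seats < b.seats, a.id < b.id.
origin groups: Delhi:{5,6,9} Jaipur:{7,8} Lima:{2,3,4,10} Nairobi:{1}
Ordered by (a.id, b.id); first 4.

3 | 4 ; 5 | 6 ; 5 | 9 ; 6 | 9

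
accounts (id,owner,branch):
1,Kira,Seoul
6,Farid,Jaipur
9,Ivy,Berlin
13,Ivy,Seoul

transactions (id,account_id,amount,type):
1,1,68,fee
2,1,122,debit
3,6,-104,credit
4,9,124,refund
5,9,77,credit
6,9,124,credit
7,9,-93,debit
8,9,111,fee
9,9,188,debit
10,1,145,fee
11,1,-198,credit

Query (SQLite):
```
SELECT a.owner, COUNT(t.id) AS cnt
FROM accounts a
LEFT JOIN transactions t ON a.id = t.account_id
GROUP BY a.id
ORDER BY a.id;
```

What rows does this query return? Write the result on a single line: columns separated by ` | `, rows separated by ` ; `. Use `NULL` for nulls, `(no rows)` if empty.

LEFT JOIN keeps every accounts row; unmatched ones get NULL for transactions columns.
Group by accounts.id and compute COUNT(t.id). COUNT(col) of an all-NULL group is 0.
  1: ids {1, 2, 10, 11} → COUNT(t.id)=4
  6: ids {3} → COUNT(t.id)=1
  9: ids {4, 5, 6, 7, 8, 9} → COUNT(t.id)=6
  13: ids {—} → COUNT(t.id)=0

Kira | 4 ; Farid | 1 ; Ivy | 6 ; Ivy | 0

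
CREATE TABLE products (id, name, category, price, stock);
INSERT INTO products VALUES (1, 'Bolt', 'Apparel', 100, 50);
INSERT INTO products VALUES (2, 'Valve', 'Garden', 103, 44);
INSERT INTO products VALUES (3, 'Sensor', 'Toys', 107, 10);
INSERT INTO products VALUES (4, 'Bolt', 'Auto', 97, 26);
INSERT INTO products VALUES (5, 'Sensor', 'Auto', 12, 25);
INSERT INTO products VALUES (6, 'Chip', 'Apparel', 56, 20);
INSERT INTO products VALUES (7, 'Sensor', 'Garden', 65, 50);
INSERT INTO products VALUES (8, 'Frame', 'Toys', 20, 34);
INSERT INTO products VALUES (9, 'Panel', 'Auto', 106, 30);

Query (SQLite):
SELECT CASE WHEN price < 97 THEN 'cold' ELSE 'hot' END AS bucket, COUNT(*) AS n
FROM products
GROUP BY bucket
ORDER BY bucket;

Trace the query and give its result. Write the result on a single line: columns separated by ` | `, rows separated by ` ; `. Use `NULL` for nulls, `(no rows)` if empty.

cold | 4 ; hot | 5

Bucket rows by price < 97 → 'cold' else 'hot'; count each bucket.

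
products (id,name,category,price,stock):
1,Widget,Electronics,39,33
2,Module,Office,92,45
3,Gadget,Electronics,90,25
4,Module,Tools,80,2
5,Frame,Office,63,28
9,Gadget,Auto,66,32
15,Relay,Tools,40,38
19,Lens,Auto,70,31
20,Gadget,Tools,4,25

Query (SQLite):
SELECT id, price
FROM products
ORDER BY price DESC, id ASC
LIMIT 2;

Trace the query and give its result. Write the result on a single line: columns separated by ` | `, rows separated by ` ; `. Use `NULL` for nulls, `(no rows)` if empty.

2 | 92 ; 3 | 90

Sort by price desc, tiebreak id asc: (92, id=2), (90, id=3), (80, id=4), (70, id=19), (66, id=9) …. Take first 2.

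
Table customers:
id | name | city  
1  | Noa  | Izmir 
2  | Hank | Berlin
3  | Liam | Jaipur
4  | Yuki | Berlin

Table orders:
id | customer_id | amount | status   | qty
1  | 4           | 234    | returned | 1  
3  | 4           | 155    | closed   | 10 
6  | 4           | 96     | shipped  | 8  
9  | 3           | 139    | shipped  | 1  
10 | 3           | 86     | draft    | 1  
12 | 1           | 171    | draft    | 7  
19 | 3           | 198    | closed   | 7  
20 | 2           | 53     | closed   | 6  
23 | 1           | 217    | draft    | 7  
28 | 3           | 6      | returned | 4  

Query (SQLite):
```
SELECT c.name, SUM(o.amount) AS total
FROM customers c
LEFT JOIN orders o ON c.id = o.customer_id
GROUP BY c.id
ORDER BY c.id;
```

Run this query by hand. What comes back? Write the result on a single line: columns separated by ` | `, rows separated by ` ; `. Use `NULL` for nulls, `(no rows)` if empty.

Noa | 388 ; Hank | 53 ; Liam | 429 ; Yuki | 485

LEFT JOIN keeps every customers row; unmatched ones get NULL for orders columns.
Group by customers.id and compute SUM(o.amount). SUM over an all-NULL group is NULL.
  1: ids {12, 23} → SUM(o.amount)=388
  2: ids {20} → SUM(o.amount)=53
  3: ids {9, 10, 19, 28} → SUM(o.amount)=429
  4: ids {1, 3, 6} → SUM(o.amount)=485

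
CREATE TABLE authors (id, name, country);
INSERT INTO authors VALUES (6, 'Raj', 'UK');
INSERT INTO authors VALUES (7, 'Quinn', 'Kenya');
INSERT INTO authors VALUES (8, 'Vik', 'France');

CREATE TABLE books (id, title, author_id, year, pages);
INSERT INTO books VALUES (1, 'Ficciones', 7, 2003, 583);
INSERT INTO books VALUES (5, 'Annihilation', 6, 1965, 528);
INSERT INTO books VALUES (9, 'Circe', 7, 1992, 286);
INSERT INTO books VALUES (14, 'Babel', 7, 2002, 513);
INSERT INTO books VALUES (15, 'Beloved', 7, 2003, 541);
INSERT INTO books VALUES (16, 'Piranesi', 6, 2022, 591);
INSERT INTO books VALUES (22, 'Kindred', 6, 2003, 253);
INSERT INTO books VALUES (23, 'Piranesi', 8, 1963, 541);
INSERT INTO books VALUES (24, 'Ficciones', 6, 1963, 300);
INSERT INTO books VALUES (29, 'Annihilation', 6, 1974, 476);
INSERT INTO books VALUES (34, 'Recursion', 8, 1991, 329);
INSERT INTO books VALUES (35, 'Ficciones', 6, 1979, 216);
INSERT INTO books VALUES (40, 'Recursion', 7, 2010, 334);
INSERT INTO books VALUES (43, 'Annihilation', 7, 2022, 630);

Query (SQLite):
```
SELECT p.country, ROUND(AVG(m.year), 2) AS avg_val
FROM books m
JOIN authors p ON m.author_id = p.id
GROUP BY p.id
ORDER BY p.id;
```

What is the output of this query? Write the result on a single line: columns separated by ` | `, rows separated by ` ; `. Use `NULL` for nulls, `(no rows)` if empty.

Join each books row to its authors via author_id.
Group joined rows by authors.id; compute ROUND(AVG(m.year), 2) per group.
  6: ids {5, 16, 22, 24, 29, 35} → ROUND(AVG(m.year), 2)=1984.33
  7: ids {1, 9, 14, 15, 40, 43} → ROUND(AVG(m.year), 2)=2005.33
  8: ids {23, 34} → ROUND(AVG(m.year), 2)=1977

UK | 1984.33 ; Kenya | 2005.33 ; France | 1977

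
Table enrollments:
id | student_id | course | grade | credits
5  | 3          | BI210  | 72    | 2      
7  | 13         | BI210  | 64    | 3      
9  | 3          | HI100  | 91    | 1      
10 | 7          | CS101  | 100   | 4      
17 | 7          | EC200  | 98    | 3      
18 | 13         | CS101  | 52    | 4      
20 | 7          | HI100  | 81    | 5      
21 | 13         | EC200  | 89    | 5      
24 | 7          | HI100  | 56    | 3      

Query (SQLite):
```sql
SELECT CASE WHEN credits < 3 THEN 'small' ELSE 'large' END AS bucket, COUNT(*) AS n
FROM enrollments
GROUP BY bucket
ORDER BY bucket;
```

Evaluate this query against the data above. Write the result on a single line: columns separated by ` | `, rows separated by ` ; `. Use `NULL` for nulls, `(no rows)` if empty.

large | 7 ; small | 2

Bucket rows by credits < 3 → 'small' else 'large'; count each bucket.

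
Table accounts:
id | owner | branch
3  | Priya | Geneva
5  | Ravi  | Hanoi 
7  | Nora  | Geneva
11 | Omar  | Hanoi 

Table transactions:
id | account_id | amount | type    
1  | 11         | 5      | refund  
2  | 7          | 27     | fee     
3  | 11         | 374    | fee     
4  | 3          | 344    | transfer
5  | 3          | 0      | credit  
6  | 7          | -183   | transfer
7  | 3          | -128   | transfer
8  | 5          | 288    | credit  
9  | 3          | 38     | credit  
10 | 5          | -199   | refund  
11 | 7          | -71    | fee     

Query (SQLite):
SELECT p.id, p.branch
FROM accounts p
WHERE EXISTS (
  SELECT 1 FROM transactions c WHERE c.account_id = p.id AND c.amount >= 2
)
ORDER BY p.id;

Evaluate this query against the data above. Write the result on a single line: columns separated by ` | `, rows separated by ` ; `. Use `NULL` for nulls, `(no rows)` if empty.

For each accounts row, check whether any transactions with matching account_id has amount >= 2.
Keep rows where that is true.

3 | Geneva ; 5 | Hanoi ; 7 | Geneva ; 11 | Hanoi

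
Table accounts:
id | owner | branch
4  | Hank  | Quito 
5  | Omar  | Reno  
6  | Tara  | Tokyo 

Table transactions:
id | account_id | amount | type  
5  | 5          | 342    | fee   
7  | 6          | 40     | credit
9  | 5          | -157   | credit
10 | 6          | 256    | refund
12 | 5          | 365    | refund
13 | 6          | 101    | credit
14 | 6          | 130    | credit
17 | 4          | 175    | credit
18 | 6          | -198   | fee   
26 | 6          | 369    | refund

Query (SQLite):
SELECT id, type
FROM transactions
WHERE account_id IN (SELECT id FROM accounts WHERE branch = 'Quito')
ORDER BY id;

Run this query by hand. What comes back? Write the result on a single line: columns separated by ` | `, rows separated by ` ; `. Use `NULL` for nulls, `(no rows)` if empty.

Inner query: accounts.id where branch = 'Quito'.
Outer: keep transactions rows whose account_id is in that set.
Inner query → {4}

17 | credit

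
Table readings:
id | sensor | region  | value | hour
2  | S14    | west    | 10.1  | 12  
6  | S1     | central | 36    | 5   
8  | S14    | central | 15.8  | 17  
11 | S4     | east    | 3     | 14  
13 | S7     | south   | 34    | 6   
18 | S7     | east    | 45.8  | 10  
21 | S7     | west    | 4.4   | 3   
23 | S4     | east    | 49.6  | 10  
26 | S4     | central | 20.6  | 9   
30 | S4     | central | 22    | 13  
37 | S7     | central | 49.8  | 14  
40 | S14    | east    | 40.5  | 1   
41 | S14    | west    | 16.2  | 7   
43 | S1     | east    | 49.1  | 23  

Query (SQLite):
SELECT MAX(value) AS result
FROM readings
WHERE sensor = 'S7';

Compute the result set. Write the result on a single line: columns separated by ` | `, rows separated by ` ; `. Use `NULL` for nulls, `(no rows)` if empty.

49.8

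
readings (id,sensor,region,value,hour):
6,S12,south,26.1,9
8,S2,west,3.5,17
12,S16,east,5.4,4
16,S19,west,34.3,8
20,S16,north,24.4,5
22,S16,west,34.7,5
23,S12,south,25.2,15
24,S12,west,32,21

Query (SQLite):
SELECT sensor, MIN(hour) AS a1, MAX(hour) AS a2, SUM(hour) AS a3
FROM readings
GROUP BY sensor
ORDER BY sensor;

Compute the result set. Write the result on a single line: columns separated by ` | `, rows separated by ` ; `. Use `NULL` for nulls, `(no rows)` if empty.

S12 | 9 | 21 | 45 ; S16 | 4 | 5 | 14 ; S19 | 8 | 8 | 8 ; S2 | 17 | 17 | 17

Group readings by sensor.
Per group compute: MIN(hour), MAX(hour), SUM(hour).
  S12: ids {6, 23, 24} → MIN(hour)=9, MAX(hour)=21, SUM(hour)=45
  S16: ids {12, 20, 22} → MIN(hour)=4, MAX(hour)=5, SUM(hour)=14
  S19: ids {16} → MIN(hour)=8, MAX(hour)=8, SUM(hour)=8
  S2: ids {8} → MIN(hour)=17, MAX(hour)=17, SUM(hour)=17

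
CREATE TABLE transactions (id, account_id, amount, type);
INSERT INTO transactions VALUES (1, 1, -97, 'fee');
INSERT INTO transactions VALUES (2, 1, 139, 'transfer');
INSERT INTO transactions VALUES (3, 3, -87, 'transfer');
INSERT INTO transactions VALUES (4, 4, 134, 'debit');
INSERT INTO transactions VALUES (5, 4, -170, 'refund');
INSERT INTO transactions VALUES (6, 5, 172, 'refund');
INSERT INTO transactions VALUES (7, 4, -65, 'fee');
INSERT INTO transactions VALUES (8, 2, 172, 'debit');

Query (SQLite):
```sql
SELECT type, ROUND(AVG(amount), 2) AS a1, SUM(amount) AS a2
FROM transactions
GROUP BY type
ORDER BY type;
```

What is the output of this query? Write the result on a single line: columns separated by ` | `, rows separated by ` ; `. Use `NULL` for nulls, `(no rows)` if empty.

Group transactions by type.
Per group compute: ROUND(AVG(amount), 2), SUM(amount).
  debit: ids {4, 8} → ROUND(AVG(amount), 2)=153, SUM(amount)=306
  fee: ids {1, 7} → ROUND(AVG(amount), 2)=-81, SUM(amount)=-162
  refund: ids {5, 6} → ROUND(AVG(amount), 2)=1, SUM(amount)=2
  transfer: ids {2, 3} → ROUND(AVG(amount), 2)=26, SUM(amount)=52

debit | 153 | 306 ; fee | -81 | -162 ; refund | 1 | 2 ; transfer | 26 | 52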